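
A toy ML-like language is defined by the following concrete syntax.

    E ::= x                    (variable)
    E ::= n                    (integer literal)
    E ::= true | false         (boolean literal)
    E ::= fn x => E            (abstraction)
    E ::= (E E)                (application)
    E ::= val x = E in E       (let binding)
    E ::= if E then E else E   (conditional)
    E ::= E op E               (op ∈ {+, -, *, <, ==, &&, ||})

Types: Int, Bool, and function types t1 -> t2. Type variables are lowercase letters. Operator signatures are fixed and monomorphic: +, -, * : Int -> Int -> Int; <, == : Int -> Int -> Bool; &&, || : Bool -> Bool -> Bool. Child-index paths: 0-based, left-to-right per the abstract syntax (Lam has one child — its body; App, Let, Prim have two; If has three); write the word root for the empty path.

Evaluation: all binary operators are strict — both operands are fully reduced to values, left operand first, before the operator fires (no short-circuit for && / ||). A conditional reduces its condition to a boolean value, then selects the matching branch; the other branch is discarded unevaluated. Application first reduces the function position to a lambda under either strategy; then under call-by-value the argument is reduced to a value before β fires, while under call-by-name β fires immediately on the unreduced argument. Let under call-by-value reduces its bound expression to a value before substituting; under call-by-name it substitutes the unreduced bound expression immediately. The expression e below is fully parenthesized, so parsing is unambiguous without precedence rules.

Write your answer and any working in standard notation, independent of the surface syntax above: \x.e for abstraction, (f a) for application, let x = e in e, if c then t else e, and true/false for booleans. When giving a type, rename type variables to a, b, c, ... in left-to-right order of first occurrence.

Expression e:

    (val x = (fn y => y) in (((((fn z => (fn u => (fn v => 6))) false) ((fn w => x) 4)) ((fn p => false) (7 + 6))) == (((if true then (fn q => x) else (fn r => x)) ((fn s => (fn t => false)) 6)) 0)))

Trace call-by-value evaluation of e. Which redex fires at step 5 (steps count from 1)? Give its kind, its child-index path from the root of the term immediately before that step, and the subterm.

Answer: delta at 0.1.1 : (7 + 6)

Derivation:
step 0: (let x = (\y.y) in (((((\z.(\u.(\v.6))) false) ((\w.x) 4)) ((\p.false) (7 + 6))) == (((if true then (\q.x) else (\r.x)) ((\s.(\t.false)) 6)) 0)))
step 1: [let@root] (((((\z.(\u.(\v.6))) false) ((\w.(\y.y)) 4)) ((\p.false) (7 + 6))) == (((if true then (\q.(\y.y)) else (\r.(\y.y))) ((\s.(\t.false)) 6)) 0))
step 2: [beta@0.0.0] ((((\u.(\v.6)) ((\w.(\y.y)) 4)) ((\p.false) (7 + 6))) == (((if true then (\q.(\y.y)) else (\r.(\y.y))) ((\s.(\t.false)) 6)) 0))
step 3: [beta@0.0.1] ((((\u.(\v.6)) (\y.y)) ((\p.false) (7 + 6))) == (((if true then (\q.(\y.y)) else (\r.(\y.y))) ((\s.(\t.false)) 6)) 0))
step 4: [beta@0.0] (((\v.6) ((\p.false) (7 + 6))) == (((if true then (\q.(\y.y)) else (\r.(\y.y))) ((\s.(\t.false)) 6)) 0))
step 5: [delta@0.1.1] (((\v.6) ((\p.false) 13)) == (((if true then (\q.(\y.y)) else (\r.(\y.y))) ((\s.(\t.false)) 6)) 0))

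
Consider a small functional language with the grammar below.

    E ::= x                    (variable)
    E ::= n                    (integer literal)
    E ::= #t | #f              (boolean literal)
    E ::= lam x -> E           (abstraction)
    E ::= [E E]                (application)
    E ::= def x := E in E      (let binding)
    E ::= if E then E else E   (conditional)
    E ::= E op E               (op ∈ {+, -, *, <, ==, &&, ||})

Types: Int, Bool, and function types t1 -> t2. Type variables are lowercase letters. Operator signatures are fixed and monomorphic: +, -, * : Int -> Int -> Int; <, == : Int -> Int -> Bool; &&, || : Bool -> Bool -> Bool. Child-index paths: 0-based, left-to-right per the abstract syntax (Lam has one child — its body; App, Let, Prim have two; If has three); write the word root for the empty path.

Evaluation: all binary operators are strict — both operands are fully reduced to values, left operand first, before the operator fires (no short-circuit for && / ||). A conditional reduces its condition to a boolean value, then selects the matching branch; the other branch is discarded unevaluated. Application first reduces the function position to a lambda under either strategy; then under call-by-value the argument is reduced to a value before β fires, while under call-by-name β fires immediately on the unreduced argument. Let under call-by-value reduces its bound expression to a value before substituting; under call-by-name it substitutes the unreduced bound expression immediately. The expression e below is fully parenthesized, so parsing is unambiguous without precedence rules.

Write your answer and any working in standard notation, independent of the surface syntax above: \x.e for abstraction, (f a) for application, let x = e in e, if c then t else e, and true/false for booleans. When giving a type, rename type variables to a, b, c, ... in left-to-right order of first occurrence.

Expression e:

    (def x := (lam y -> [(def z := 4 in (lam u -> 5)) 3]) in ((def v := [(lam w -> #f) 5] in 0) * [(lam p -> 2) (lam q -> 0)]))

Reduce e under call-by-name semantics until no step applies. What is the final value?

Answer: 0

Trace:
step 0: (let x = (\y.((let z = 4 in (\u.5)) 3)) in ((let v = ((\w.false) 5) in 0) * ((\p.2) (\q.0))))
step 1: [let@root] ((let v = ((\w.false) 5) in 0) * ((\p.2) (\q.0)))
step 2: [let@0] (0 * ((\p.2) (\q.0)))
step 3: [beta@1] (0 * 2)
step 4: [delta@root] 0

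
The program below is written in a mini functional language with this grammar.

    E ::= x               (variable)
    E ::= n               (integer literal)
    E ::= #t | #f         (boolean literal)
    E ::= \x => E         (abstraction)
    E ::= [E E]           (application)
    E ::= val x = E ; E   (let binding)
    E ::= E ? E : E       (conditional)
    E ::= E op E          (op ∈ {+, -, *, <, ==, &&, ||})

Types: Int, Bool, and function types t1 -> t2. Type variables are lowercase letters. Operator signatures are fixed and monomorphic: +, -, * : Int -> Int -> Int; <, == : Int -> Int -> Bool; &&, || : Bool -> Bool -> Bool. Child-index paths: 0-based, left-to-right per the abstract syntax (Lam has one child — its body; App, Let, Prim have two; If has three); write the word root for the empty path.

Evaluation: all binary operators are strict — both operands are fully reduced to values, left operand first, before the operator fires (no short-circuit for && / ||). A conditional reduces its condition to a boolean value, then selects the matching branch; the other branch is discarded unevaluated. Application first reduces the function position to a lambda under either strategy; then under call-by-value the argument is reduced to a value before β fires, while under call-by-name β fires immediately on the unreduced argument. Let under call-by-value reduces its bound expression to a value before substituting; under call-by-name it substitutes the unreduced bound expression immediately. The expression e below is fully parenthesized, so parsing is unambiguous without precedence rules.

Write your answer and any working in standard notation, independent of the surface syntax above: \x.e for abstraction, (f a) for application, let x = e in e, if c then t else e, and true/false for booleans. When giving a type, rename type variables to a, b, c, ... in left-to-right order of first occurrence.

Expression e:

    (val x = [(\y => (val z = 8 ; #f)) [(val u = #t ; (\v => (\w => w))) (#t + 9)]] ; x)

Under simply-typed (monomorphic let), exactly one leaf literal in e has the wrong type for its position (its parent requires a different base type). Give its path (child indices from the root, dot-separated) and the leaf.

Working:
let z : Int
\y._ : a -> Bool
let u : Bool
w : c
\w._ : c -> c
\v._ : b -> c -> c
  unify Bool ~ Int
  FAIL: mismatch Bool ~ Int

Answer: 0.1.1.0 : true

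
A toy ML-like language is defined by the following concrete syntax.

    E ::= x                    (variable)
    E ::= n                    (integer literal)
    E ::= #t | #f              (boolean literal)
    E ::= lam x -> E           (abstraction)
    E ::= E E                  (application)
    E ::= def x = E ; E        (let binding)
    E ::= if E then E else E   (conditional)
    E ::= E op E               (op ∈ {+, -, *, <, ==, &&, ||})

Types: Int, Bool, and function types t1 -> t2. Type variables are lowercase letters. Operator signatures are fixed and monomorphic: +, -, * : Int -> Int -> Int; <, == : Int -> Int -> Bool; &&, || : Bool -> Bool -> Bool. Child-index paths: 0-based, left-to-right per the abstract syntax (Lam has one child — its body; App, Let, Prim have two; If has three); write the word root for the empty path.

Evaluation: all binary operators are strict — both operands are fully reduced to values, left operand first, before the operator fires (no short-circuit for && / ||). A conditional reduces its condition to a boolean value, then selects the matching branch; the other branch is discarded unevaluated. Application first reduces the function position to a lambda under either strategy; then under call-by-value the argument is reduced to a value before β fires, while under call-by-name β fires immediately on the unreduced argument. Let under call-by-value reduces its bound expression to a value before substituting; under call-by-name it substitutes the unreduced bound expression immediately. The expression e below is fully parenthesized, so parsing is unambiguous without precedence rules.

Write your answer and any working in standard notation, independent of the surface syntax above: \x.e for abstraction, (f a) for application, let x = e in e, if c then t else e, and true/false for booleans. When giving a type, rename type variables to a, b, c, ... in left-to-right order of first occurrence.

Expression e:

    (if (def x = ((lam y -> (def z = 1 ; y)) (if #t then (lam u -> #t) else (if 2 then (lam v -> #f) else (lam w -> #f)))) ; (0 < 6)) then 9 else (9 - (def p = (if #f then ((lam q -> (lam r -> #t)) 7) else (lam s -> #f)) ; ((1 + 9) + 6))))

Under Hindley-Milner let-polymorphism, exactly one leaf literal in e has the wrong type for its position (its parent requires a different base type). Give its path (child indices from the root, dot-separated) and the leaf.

Trace:
let z : Int
y : a
\y._ : a -> a
  unify Bool ~ Bool
\u._ : b -> Bool
  unify Int ~ Bool
  FAIL: mismatch Int ~ Bool

Answer: 0.0.1.2.0 : 2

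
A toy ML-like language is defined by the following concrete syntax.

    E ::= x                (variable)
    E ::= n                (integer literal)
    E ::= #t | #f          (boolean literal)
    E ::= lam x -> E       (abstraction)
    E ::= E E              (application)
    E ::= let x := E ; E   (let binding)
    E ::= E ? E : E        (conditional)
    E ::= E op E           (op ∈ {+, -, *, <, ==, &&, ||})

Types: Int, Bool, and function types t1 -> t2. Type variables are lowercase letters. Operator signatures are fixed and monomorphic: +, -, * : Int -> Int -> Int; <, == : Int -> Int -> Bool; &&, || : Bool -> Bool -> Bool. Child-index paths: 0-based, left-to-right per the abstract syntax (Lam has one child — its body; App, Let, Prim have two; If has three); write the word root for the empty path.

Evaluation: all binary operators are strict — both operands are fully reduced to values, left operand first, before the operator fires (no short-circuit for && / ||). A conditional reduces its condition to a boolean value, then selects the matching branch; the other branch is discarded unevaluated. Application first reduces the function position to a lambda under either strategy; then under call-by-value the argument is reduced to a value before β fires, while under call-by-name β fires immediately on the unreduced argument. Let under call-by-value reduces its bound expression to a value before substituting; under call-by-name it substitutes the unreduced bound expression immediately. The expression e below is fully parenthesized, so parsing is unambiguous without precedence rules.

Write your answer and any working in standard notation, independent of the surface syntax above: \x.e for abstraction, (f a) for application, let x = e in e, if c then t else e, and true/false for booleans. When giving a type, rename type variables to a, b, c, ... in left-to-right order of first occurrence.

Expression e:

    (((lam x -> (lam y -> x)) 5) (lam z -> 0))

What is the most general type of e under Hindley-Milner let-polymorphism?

Answer: Int

Derivation:
x : a
\y._ : b -> a
\x._ : a -> b -> a
  unify a -> b -> a ~ Int -> c
  unify a ~ Int
  unify b -> Int ~ c
_ _ : b -> Int
\z._ : d -> Int
  unify b -> Int ~ (d -> Int) -> e
  unify b ~ d -> Int
  unify Int ~ e
_ _ : Int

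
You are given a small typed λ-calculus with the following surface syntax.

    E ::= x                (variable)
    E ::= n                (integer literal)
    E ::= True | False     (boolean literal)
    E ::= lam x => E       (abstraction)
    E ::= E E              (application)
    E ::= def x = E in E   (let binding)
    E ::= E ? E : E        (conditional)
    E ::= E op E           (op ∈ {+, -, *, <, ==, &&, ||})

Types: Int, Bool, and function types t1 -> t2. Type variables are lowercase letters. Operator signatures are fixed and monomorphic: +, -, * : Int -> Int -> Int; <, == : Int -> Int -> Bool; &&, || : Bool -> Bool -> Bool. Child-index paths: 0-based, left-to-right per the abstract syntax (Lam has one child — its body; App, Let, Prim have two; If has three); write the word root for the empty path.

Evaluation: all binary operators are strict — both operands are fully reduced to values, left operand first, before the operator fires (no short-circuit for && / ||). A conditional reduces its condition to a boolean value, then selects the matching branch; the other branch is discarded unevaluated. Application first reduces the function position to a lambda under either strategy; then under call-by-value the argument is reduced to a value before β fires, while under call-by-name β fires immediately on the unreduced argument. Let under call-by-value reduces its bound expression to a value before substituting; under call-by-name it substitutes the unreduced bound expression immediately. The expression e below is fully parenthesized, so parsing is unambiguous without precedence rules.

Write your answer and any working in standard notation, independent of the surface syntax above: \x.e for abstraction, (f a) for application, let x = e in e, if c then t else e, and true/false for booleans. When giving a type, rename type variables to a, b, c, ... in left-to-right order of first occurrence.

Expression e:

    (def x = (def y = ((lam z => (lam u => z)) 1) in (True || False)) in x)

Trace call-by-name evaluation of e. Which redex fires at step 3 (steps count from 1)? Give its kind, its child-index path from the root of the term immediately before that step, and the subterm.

Answer: delta at root : (true || false)

Working:
step 0: (let x = (let y = ((\z.(\u.z)) 1) in (true || false)) in x)
step 1: [let@root] (let y = ((\z.(\u.z)) 1) in (true || false))
step 2: [let@root] (true || false)
step 3: [delta@root] true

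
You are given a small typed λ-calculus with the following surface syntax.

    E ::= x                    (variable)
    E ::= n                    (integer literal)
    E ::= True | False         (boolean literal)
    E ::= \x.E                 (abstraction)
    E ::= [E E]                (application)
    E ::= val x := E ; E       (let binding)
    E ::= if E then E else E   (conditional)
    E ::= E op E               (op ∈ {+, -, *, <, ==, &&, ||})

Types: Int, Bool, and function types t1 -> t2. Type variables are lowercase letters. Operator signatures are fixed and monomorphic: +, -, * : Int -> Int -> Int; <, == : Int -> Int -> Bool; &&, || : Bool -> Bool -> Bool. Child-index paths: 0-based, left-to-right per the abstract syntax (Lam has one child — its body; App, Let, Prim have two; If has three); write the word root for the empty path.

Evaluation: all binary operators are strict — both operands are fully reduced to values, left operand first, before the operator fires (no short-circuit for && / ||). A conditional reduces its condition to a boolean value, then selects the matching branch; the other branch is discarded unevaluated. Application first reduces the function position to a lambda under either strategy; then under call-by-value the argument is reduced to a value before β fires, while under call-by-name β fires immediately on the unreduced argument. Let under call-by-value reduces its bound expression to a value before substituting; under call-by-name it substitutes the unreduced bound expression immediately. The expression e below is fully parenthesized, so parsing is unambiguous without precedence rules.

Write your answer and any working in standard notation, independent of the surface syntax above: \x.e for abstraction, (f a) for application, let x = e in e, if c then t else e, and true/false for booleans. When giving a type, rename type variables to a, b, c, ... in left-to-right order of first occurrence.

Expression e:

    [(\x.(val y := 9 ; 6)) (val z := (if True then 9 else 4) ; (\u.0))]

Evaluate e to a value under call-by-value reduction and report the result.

Answer: 6

Derivation:
step 0: ((\x.(let y = 9 in 6)) (let z = (if true then 9 else 4) in (\u.0)))
step 1: [if@1.0] ((\x.(let y = 9 in 6)) (let z = 9 in (\u.0)))
step 2: [let@1] ((\x.(let y = 9 in 6)) (\u.0))
step 3: [beta@root] (let y = 9 in 6)
step 4: [let@root] 6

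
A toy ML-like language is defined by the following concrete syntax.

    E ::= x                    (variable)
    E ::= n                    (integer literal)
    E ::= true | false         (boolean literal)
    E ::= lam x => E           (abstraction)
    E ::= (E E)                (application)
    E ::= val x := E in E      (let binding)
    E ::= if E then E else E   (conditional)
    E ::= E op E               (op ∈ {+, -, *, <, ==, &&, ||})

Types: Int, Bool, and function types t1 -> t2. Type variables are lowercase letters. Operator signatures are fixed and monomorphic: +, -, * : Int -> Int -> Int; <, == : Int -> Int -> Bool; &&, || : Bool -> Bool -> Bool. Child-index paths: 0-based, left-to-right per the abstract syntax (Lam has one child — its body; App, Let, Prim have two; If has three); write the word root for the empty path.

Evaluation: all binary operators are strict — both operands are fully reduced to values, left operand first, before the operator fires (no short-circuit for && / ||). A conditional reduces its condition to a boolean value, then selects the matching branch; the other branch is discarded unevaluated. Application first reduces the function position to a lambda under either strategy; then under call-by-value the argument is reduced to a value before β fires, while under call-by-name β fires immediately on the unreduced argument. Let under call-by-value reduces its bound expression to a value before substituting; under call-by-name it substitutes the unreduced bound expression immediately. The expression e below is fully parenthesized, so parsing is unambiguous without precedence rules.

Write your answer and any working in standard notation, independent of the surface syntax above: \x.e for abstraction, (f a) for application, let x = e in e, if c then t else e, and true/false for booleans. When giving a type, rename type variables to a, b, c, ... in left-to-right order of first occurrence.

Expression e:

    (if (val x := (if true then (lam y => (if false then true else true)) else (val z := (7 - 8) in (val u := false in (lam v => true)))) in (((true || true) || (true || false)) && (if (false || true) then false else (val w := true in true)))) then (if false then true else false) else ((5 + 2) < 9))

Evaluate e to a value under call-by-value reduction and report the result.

Working:
step 0: (if (let x = (if true then (\y.(if false then true else true)) else (let z = (7 - 8) in (let u = false in (\v.true)))) in (((true || true) || (true || false)) && (if (false || true) then false else (let w = true in true)))) then (if false then true else false) else ((5 + 2) < 9))
step 1: [if@0.0] (if (let x = (\y.(if false then true else true)) in (((true || true) || (true || false)) && (if (false || true) then false else (let w = true in true)))) then (if false then true else false) else ((5 + 2) < 9))
step 2: [let@0] (if (((true || true) || (true || false)) && (if (false || true) then false else (let w = true in true))) then (if false then true else false) else ((5 + 2) < 9))
step 3: [delta@0.0.0] (if ((true || (true || false)) && (if (false || true) then false else (let w = true in true))) then (if false then true else false) else ((5 + 2) < 9))
step 4: [delta@0.0.1] (if ((true || true) && (if (false || true) then false else (let w = true in true))) then (if false then true else false) else ((5 + 2) < 9))
step 5: [delta@0.0] (if (true && (if (false || true) then false else (let w = true in true))) then (if false then true else false) else ((5 + 2) < 9))
step 6: [delta@0.1.0] (if (true && (if true then false else (let w = true in true))) then (if false then true else false) else ((5 + 2) < 9))
step 7: [if@0.1] (if (true && false) then (if false then true else false) else ((5 + 2) < 9))
step 8: [delta@0] (if false then (if false then true else false) else ((5 + 2) < 9))
step 9: [if@root] ((5 + 2) < 9)
step 10: [delta@0] (7 < 9)
step 11: [delta@root] true

Answer: true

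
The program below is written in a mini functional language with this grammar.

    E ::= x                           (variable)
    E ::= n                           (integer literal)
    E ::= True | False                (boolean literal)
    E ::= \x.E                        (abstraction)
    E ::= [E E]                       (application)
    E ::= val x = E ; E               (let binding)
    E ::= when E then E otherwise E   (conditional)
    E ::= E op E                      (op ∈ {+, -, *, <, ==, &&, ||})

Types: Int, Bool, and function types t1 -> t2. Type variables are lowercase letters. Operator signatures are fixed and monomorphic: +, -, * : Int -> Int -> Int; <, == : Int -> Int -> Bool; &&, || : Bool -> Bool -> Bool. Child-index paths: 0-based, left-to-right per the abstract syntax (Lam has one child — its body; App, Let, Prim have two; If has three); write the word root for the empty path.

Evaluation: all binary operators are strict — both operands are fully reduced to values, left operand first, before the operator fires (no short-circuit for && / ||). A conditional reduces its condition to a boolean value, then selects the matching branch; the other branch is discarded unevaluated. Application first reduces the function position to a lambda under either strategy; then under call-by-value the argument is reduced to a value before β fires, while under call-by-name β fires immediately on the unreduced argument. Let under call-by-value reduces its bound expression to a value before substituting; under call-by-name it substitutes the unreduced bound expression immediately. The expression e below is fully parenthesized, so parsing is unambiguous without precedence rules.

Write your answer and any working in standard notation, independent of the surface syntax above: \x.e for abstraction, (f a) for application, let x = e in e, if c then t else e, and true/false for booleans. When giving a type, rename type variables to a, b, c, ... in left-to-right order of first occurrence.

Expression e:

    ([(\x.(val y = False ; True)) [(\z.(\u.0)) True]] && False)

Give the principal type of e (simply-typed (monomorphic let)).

Answer: Bool

Working:
let y : Bool
\x._ : a -> Bool
\u._ : c -> Int
\z._ : b -> c -> Int
  unify b -> c -> Int ~ Bool -> d
  unify b ~ Bool
  unify c -> Int ~ d
_ _ : c -> Int
  unify a -> Bool ~ (c -> Int) -> e
  unify a ~ c -> Int
  unify Bool ~ e
_ _ : Bool
  unify Bool ~ Bool
  unify Bool ~ Bool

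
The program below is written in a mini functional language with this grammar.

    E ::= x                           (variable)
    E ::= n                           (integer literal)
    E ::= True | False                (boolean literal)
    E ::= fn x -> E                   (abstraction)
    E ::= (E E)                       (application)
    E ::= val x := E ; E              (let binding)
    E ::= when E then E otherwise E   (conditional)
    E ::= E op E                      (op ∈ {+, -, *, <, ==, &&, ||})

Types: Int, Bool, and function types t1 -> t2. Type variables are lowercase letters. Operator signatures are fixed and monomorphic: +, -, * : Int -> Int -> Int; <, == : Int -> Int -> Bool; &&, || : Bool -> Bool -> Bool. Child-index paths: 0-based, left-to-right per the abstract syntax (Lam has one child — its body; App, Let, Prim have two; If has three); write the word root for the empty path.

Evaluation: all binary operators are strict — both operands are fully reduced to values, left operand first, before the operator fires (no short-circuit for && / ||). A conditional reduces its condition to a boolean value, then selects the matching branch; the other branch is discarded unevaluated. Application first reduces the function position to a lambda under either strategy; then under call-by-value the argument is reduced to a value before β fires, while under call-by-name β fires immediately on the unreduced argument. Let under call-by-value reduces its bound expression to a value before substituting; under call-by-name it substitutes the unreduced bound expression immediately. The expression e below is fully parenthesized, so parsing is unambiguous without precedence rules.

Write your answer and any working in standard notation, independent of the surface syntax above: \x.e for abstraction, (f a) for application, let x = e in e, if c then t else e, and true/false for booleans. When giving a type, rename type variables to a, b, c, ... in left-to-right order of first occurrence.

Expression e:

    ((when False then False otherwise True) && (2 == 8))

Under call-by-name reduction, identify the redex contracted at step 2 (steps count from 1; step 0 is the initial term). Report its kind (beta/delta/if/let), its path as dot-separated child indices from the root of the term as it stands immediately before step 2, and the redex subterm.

Derivation:
step 0: ((if false then false else true) && (2 == 8))
step 1: [if@0] (true && (2 == 8))
step 2: [delta@1] (true && false)

Answer: delta at 1 : (2 == 8)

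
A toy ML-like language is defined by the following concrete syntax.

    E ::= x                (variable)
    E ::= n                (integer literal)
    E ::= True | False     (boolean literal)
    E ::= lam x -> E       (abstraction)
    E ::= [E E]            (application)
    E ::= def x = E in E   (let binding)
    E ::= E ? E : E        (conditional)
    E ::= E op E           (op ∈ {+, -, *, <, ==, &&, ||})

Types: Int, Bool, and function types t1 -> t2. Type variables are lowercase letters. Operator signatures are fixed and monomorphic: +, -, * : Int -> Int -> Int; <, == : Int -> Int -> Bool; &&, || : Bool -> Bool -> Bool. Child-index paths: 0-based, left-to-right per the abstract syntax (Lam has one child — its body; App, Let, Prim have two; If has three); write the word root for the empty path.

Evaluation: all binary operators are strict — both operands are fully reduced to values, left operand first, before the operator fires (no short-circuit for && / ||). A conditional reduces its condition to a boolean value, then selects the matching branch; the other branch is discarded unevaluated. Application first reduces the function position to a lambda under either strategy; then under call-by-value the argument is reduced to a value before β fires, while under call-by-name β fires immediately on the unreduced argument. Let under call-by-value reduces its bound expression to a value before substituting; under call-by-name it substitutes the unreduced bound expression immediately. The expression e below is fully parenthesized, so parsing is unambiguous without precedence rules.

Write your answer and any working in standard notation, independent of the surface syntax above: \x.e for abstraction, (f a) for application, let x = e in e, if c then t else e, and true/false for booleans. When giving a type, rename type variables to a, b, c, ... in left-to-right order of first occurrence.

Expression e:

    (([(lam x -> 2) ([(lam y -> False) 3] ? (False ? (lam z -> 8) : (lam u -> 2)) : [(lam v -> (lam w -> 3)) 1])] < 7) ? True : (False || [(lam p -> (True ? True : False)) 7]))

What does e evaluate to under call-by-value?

Answer: true

Derivation:
step 0: (if (((\x.2) (if ((\y.false) 3) then (if false then (\z.8) else (\u.2)) else ((\v.(\w.3)) 1))) < 7) then true else (false || ((\p.(if true then true else false)) 7)))
step 1: [beta@0.0.1.0] (if (((\x.2) (if false then (if false then (\z.8) else (\u.2)) else ((\v.(\w.3)) 1))) < 7) then true else (false || ((\p.(if true then true else false)) 7)))
step 2: [if@0.0.1] (if (((\x.2) ((\v.(\w.3)) 1)) < 7) then true else (false || ((\p.(if true then true else false)) 7)))
step 3: [beta@0.0.1] (if (((\x.2) (\w.3)) < 7) then true else (false || ((\p.(if true then true else false)) 7)))
step 4: [beta@0.0] (if (2 < 7) then true else (false || ((\p.(if true then true else false)) 7)))
step 5: [delta@0] (if true then true else (false || ((\p.(if true then true else false)) 7)))
step 6: [if@root] true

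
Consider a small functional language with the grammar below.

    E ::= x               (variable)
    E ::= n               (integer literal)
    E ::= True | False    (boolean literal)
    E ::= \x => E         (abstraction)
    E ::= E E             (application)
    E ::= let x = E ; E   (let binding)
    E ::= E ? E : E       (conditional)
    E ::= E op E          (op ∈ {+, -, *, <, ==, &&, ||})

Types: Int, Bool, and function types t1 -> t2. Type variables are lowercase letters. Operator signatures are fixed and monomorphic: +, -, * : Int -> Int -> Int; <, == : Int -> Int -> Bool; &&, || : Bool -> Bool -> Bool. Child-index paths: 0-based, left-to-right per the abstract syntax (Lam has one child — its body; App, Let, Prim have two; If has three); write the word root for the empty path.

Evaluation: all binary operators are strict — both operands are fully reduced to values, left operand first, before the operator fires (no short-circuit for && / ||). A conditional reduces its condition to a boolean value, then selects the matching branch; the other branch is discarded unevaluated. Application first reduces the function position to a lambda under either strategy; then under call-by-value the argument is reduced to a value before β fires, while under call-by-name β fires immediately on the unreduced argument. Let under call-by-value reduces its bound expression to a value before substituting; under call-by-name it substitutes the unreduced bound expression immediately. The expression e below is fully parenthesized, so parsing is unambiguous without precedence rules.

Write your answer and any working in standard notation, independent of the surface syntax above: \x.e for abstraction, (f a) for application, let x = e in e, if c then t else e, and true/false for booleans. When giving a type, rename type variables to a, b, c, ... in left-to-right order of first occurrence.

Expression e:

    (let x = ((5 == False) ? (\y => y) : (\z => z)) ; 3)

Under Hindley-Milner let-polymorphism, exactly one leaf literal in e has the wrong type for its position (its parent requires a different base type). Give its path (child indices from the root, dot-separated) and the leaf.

Trace:
  unify Int ~ Int
  unify Bool ~ Int
  FAIL: mismatch Bool ~ Int

Answer: 0.0.1 : false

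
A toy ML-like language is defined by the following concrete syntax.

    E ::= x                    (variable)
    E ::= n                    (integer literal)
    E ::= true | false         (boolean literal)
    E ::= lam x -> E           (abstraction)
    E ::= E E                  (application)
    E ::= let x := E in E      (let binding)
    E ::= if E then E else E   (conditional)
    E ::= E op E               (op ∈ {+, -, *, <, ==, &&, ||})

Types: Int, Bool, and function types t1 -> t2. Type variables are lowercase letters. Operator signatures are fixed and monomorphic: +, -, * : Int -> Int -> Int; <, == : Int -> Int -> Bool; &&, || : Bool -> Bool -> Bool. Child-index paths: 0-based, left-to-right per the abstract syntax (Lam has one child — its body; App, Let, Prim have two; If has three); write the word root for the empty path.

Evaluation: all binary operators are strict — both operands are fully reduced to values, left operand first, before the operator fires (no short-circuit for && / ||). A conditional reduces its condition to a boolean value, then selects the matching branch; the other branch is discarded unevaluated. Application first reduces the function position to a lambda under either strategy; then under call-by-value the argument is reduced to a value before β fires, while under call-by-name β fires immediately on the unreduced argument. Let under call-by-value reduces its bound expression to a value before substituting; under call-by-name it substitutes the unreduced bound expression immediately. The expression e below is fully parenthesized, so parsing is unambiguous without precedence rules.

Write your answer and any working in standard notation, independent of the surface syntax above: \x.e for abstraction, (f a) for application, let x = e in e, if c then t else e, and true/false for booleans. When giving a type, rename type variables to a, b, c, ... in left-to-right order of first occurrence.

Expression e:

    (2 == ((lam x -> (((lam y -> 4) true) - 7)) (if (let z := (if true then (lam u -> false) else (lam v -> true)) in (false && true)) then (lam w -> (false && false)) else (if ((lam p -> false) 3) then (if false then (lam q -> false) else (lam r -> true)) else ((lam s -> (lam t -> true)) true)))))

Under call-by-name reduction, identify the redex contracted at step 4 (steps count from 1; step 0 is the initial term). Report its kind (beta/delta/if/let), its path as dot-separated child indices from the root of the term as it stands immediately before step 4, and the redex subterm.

Answer: delta at root : (2 == -3)

Derivation:
step 0: (2 == ((\x.(((\y.4) true) - 7)) (if (let z = (if true then (\u.false) else (\v.true)) in (false && true)) then (\w.(false && false)) else (if ((\p.false) 3) then (if false then (\q.false) else (\r.true)) else ((\s.(\t.true)) true)))))
step 1: [beta@1] (2 == (((\y.4) true) - 7))
step 2: [beta@1.0] (2 == (4 - 7))
step 3: [delta@1] (2 == -3)
step 4: [delta@root] false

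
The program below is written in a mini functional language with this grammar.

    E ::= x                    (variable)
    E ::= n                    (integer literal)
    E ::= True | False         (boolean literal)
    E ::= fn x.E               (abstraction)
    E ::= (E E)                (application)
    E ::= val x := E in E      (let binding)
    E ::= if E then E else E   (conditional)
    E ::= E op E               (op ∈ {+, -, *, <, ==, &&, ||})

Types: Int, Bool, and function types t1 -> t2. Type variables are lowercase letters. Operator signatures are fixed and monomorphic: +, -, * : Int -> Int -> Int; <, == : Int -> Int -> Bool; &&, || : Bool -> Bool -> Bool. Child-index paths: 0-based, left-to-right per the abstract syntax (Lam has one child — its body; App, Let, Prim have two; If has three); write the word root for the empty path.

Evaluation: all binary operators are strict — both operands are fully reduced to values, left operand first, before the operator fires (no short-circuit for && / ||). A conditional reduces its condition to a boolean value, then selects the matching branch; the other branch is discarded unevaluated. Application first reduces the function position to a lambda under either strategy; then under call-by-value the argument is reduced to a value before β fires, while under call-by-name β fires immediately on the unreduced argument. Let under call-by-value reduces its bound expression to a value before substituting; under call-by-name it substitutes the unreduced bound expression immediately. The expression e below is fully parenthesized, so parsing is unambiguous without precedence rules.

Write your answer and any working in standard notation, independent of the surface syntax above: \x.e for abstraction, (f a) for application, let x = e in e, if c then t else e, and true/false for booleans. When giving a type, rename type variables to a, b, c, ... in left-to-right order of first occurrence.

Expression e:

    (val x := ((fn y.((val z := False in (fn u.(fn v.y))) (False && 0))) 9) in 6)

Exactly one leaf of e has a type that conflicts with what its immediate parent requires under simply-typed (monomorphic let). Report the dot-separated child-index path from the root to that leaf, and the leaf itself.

Derivation:
let z : Bool
y : a
\v._ : c -> a
\u._ : b -> c -> a
  unify Bool ~ Bool
  unify Int ~ Bool
  FAIL: mismatch Int ~ Bool

Answer: 0.0.0.1.1 : 0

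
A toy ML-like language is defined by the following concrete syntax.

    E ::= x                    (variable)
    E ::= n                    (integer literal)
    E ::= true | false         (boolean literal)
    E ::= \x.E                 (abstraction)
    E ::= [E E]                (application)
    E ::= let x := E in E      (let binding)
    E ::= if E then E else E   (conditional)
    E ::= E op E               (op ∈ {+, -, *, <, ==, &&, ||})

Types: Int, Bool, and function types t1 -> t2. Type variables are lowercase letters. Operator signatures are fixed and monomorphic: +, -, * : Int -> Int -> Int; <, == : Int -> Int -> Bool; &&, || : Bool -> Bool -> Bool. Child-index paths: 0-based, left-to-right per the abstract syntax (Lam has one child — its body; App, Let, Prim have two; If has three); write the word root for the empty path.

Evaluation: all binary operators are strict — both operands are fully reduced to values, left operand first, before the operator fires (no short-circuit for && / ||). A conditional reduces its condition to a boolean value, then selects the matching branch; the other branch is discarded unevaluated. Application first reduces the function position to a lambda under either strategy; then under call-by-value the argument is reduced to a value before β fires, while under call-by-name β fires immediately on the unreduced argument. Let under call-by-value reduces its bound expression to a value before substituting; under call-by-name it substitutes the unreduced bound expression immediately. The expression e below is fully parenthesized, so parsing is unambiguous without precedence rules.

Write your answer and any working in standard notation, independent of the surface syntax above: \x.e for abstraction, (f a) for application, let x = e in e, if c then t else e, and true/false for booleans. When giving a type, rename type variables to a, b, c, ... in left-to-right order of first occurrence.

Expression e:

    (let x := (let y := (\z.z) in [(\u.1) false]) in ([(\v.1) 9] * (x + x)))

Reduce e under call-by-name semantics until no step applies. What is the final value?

Answer: 2

Working:
step 0: (let x = (let y = (\z.z) in ((\u.1) false)) in (((\v.1) 9) * (x + x)))
step 1: [let@root] (((\v.1) 9) * ((let y = (\z.z) in ((\u.1) false)) + (let y = (\z.z) in ((\u.1) false))))
step 2: [beta@0] (1 * ((let y = (\z.z) in ((\u.1) false)) + (let y = (\z.z) in ((\u.1) false))))
step 3: [let@1.0] (1 * (((\u.1) false) + (let y = (\z.z) in ((\u.1) false))))
step 4: [beta@1.0] (1 * (1 + (let y = (\z.z) in ((\u.1) false))))
step 5: [let@1.1] (1 * (1 + ((\u.1) false)))
step 6: [beta@1.1] (1 * (1 + 1))
step 7: [delta@1] (1 * 2)
step 8: [delta@root] 2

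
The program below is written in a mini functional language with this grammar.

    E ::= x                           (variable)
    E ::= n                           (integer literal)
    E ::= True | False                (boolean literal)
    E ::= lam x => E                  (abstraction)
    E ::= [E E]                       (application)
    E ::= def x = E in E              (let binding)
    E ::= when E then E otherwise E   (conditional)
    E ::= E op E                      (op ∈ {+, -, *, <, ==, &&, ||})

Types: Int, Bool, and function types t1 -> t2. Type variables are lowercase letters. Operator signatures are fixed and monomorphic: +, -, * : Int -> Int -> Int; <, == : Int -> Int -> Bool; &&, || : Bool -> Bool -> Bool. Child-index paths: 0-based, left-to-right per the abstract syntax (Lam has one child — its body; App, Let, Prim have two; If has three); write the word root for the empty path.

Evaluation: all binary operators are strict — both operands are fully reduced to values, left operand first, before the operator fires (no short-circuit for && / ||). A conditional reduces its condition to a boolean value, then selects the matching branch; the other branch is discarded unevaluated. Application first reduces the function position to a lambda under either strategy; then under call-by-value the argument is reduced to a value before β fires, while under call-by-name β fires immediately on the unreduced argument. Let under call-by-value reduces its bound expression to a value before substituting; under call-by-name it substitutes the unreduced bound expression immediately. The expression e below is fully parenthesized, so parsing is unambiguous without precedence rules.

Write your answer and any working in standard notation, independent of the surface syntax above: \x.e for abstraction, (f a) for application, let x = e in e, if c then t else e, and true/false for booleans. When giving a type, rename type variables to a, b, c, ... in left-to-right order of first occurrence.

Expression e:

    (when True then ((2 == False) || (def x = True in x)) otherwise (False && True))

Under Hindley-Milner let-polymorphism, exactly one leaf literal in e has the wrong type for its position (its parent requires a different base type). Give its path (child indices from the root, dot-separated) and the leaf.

Answer: 1.0.1 : false

Derivation:
  unify Bool ~ Bool
  unify Int ~ Int
  unify Bool ~ Int
  FAIL: mismatch Bool ~ Int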